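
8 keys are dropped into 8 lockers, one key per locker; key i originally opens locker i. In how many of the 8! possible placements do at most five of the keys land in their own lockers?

40291

# with exactly i fixed is C(8,i)·!(8-i); sum over i=0..5:
  i=0: C(8,0)·!8 = 1·14833 = 14833
  i=1: C(8,1)·!7 = 8·1854 = 14832
  i=2: C(8,2)·!6 = 28·265 = 7420
  i=3: C(8,3)·!5 = 56·44 = 2464
  i=4: C(8,4)·!4 = 70·9 = 630
  i=5: C(8,5)·!3 = 56·2 = 112
Total = 40291.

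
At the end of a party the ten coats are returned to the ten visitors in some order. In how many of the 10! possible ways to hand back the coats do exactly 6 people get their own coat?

Pick the 6 fixed positions: C(10,6) = 210 ways.
The remaining 4 must be deranged: !4 = 9.
Total: 210 × 9 = 1890.

1890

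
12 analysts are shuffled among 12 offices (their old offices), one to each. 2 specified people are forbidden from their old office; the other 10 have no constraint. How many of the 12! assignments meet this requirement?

Let A_j be the event that the j-th constrained one is fixed. By inclusion-exclusion over the 2 events:
Σ_{j=0}^{2} (-1)^j C(2,j)(12-j)!
= C(2,0)·12! - C(2,1)·11! + C(2,2)·10!
= 479001600 - 79833600 + 3628800
= 402796800

402796800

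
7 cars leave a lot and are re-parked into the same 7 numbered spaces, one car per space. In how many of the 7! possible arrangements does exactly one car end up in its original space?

1855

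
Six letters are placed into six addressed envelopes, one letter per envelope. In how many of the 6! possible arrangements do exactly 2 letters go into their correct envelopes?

135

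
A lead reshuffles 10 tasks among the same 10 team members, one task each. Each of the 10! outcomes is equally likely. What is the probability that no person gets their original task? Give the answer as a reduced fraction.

16481/44800

Favorable outcomes: !10 = 1334961.
Total outcomes: 10! = 3628800.
Probability = 1334961/3628800 = 16481/44800.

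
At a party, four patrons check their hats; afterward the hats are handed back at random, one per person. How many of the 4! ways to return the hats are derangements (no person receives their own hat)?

9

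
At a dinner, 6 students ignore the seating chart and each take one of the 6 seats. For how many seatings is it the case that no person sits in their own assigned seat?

!6 = 6! · Σ_{k=0}^{6} (-1)^k/k!
= 6! - 6!/1! + 6!/2! - 6!/3! + 6!/4! - 6!/5! + 6!/6!
= 720 - 720 + 360 - 120 + 30 - 6 + 1
= 265

265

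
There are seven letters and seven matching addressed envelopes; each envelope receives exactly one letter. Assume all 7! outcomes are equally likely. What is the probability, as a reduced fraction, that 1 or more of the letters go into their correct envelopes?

Favorable outcomes: Σ_{i≥1} C(7,i)·!(7-i) = 7·265 + 21·44 + 35·9 + 35·2 + 21·1 + 7·0 + 1·1 = 3186.
Total outcomes: 7! = 5040.
Probability = 3186/5040 = 177/280.

177/280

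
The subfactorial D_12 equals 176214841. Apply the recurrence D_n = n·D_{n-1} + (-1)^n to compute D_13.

2290792932

D_13 = 13·176214841 - 1 = 2290792932.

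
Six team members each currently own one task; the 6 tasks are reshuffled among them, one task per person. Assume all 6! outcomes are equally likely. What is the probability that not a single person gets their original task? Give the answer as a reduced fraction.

53/144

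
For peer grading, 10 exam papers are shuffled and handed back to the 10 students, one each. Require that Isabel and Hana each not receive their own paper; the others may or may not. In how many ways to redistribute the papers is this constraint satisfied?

Let A_j be the event that the j-th constrained one is fixed. By inclusion-exclusion over the 2 events:
Σ_{j=0}^{2} (-1)^j C(2,j)(10-j)!
= C(2,0)·10! - C(2,1)·9! + C(2,2)·8!
= 3628800 - 725760 + 40320
= 2943360

2943360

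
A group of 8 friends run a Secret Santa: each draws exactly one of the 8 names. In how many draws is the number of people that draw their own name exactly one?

14832

Pick the single fixed position: C(8,1) = 8 ways.
The other 7 form a derangement: !7 = 1854.
Total: 8 × 1854 = 14832.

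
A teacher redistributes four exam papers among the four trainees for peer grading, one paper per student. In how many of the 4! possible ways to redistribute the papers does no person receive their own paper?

The subfactorial !4 = [4!/e] (nearest integer).
4! = 24, and 24/e ≈ 8.83, so !4 = 9.

9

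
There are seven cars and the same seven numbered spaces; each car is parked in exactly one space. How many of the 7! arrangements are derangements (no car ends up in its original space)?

1854

The number of derangements of 7 is !7 = Σ_{k=0}^{7} (-1)^k·7!/k!
= 7! - 7!/1! + 7!/2! - 7!/3! + 7!/4! - 7!/5! + 7!/6! - 7!/7!
= 5040 - 5040 + 2520 - 840 + 210 - 42 + 7 - 1
= 1854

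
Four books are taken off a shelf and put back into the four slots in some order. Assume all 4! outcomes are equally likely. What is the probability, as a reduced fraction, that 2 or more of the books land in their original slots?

Favorable outcomes: Σ_{i≥2} C(4,i)·!(4-i) = 6·1 + 4·0 + 1·1 = 7.
Total outcomes: 4! = 24.
Probability = 7/24 = 7/24.

7/24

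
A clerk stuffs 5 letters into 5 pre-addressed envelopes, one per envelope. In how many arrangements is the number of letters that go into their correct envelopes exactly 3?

10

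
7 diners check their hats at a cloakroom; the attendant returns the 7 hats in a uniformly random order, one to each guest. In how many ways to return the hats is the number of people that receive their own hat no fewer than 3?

407

# with exactly i fixed is C(7,i)·!(7-i); sum over i=3..7:
  i=3: C(7,3)·!4 = 35·9 = 315
  i=4: C(7,4)·!3 = 35·2 = 70
  i=5: C(7,5)·!2 = 21·1 = 21
  i=6: C(7,6)·!1 = 7·0 = 0
  i=7: C(7,7)·!0 = 1·1 = 1
Total = 407.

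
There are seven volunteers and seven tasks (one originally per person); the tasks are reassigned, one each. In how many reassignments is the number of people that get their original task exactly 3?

315

Choose which 3 of the 7 are fixed: C(7,3) = 35.
The other 4 form a derangement: !4 = 9.
Total: 35 × 9 = 315.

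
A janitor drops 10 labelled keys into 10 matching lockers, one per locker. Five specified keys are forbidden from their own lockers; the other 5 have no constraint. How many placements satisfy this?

Inclusion-exclusion on the 5 forbidden self-matches:
Σ_{j=0}^{5} (-1)^j C(5,j)(10-j)!
= C(5,0)·10! - C(5,1)·9! + C(5,2)·8! - C(5,3)·7! + C(5,4)·6! - C(5,5)·5!
= 3628800 - 1814400 + 403200 - 50400 + 3600 - 120
= 2170680

2170680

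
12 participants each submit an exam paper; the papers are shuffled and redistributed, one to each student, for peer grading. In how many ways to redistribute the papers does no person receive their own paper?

176214841

!12 is the nearest integer to 12!/e.
12! = 479001600, and 479001600/e ≈ 176214840.93, so !12 = 176214841.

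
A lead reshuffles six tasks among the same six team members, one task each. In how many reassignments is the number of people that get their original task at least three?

56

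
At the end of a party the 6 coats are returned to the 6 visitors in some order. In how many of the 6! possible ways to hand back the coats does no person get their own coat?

The subfactorial !6 = [6!/e] (nearest integer).
6! = 720, and 720/e ≈ 264.87, so !6 = 265.

265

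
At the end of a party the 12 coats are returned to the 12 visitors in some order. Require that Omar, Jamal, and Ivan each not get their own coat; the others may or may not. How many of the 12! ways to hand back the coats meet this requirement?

369774720

Let A_j be the event that the j-th constrained one is fixed. By inclusion-exclusion over the 3 events:
Σ_{j=0}^{3} (-1)^j C(3,j)(12-j)!
= C(3,0)·12! - C(3,1)·11! + C(3,2)·10! - C(3,3)·9!
= 479001600 - 119750400 + 10886400 - 362880
= 369774720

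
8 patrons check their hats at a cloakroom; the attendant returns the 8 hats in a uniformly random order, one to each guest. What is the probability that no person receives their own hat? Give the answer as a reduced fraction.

Favorable outcomes: !8 = 14833.
Total outcomes: 8! = 40320.
Probability = 14833/40320 = 2119/5760.

2119/5760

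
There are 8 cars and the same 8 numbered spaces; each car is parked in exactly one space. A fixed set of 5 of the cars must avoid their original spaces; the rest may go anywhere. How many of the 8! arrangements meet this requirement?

21234

Let A_j be the event that the j-th constrained one is fixed. By inclusion-exclusion over the 5 events:
Σ_{j=0}^{5} (-1)^j C(5,j)(8-j)!
= C(5,0)·8! - C(5,1)·7! + C(5,2)·6! - C(5,3)·5! + C(5,4)·4! - C(5,5)·3!
= 40320 - 25200 + 7200 - 1200 + 120 - 6
= 21234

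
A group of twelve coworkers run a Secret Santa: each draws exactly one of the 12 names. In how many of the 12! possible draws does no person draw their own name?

176214841

Recurrence: !12 = 12·!11 + (-1)^12.
!12 = 12·14684570 + 1 = 176214841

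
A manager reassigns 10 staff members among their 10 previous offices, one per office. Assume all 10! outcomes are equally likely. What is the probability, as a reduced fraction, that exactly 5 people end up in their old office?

Favorable outcomes: C(10,5)·!5 = 252·44 = 11088.
Total outcomes: 10! = 3628800.
Probability = 11088/3628800 = 11/3600.

11/3600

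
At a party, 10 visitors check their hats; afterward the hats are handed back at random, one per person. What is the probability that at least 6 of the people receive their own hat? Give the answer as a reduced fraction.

Favorable outcomes: Σ_{i≥6} C(10,i)·!(10-i) = 210·9 + 120·2 + 45·1 + 10·0 + 1·1 = 2176.
Total outcomes: 10! = 3628800.
Probability = 2176/3628800 = 17/28350.

17/28350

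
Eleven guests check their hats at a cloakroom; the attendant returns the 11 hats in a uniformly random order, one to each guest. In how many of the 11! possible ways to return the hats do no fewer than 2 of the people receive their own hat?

# with exactly i fixed is C(11,i)·!(11-i); sum over i=2..11:
  i=2: C(11,2)·!9 = 55·133496 = 7342280
  i=3: C(11,3)·!8 = 165·14833 = 2447445
  i=4: C(11,4)·!7 = 330·1854 = 611820
  i=5: C(11,5)·!6 = 462·265 = 122430
  i=6: C(11,6)·!5 = 462·44 = 20328
  i=7: C(11,7)·!4 = 330·9 = 2970
  i=8: C(11,8)·!3 = 165·2 = 330
  i=9: C(11,9)·!2 = 55·1 = 55
  i=10: C(11,10)·!1 = 11·0 = 0
  i=11: C(11,11)·!0 = 1·1 = 1
Total = 10547659.

10547659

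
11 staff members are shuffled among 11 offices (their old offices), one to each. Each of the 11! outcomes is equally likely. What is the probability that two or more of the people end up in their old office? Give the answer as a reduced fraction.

10547659/39916800

Favorable outcomes: Σ_{i≥2} C(11,i)·!(11-i) = 55·133496 + 165·14833 + 330·1854 + 462·265 + 462·44 + 330·9 + 165·2 + 55·1 + 11·0 + 1·1 = 10547659.
Total outcomes: 11! = 39916800.
Probability = 10547659/39916800 = 10547659/39916800.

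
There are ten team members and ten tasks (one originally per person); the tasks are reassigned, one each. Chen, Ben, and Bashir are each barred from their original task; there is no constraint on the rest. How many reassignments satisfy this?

2656080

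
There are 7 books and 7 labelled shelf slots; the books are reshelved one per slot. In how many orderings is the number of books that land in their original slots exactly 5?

Choose which 5 of the 7 are fixed: C(7,5) = 21.
The other 2 form a derangement: !2 = 1.
Total: 21 × 1 = 21.

21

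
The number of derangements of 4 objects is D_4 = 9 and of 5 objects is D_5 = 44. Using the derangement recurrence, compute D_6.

D_6 = (6-1)·(D_5 + D_4) = 5·(44 + 9) = 5·53 = 265.

265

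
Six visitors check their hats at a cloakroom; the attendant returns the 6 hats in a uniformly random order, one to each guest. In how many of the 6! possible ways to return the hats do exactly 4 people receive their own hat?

15

Choose which 4 of the 6 are fixed: C(6,4) = 15.
The remaining 2 must be deranged: !2 = 1.
Total: 15 × 1 = 15.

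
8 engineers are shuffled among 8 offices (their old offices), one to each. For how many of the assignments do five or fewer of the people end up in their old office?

40291

Sum C(8,i)·!(8-i) for i = 0..5:
  i=0: C(8,0)·!8 = 1·14833 = 14833
  i=1: C(8,1)·!7 = 8·1854 = 14832
  i=2: C(8,2)·!6 = 28·265 = 7420
  i=3: C(8,3)·!5 = 56·44 = 2464
  i=4: C(8,4)·!4 = 70·9 = 630
  i=5: C(8,5)·!3 = 56·2 = 112
Total = 40291.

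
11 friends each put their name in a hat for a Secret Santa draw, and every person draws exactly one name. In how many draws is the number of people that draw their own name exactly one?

Pick the single fixed position: C(11,1) = 11 ways.
The remaining 10 must be deranged: !10 = 1334961.
Total: 11 × 1334961 = 14684571.

14684571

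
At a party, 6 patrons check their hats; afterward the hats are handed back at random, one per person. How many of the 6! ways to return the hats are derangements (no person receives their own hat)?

Recurrence: !6 = 6·!5 + (-1)^6.
!6 = 6·44 + 1 = 265

265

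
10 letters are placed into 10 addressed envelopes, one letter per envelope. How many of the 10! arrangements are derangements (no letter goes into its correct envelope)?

Recurrence: !10 = 9·(!9 + !8).
!10 = 9·(133496 + 14833) = 9·148329 = 1334961

1334961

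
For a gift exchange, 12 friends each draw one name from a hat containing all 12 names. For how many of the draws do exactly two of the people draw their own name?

88107426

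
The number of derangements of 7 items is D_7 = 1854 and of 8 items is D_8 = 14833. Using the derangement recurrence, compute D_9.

D_9 = (9-1)·(D_8 + D_7) = 8·(14833 + 1854) = 8·16687 = 133496.

133496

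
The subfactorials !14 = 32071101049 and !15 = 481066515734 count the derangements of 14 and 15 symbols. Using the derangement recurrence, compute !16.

7697064251745

!16 = (16-1)·(!15 + !14) = 15·(481066515734 + 32071101049) = 15·513137616783 = 7697064251745.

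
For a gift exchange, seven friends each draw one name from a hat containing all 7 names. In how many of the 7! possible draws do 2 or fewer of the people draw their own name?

4633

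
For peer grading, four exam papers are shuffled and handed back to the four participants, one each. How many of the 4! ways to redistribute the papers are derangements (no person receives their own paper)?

9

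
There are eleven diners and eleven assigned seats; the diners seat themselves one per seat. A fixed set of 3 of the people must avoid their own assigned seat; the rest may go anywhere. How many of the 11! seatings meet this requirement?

30078720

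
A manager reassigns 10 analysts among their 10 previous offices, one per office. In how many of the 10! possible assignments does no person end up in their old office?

1334961

Recurrence: !10 = 9·(!9 + !8).
!10 = 9·(133496 + 14833) = 9·148329 = 1334961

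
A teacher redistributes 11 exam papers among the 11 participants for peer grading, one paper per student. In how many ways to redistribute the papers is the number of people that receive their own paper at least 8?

# with exactly i fixed is C(11,i)·!(11-i); sum over i=8..11:
  i=8: C(11,8)·!3 = 165·2 = 330
  i=9: C(11,9)·!2 = 55·1 = 55
  i=10: C(11,10)·!1 = 11·0 = 0
  i=11: C(11,11)·!0 = 1·1 = 1
Total = 386.

386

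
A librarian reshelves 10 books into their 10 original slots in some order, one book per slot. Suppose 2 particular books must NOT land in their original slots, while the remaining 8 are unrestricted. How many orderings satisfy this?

Inclusion-exclusion on the 2 forbidden self-matches:
Σ_{j=0}^{2} (-1)^j C(2,j)(10-j)!
= C(2,0)·10! - C(2,1)·9! + C(2,2)·8!
= 3628800 - 725760 + 40320
= 2943360

2943360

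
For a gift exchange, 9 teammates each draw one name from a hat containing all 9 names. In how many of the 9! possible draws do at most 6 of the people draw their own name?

# with exactly i fixed is C(9,i)·!(9-i); sum over i=0..6:
  i=0: C(9,0)·!9 = 1·133496 = 133496
  i=1: C(9,1)·!8 = 9·14833 = 133497
  i=2: C(9,2)·!7 = 36·1854 = 66744
  i=3: C(9,3)·!6 = 84·265 = 22260
  i=4: C(9,4)·!5 = 126·44 = 5544
  i=5: C(9,5)·!4 = 126·9 = 1134
  i=6: C(9,6)·!3 = 84·2 = 168
Total = 362843.

362843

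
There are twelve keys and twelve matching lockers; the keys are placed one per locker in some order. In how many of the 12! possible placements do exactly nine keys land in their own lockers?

Choose which 9 of the 12 are fixed: C(12,9) = 220.
The other 3 form a derangement: !3 = 2.
Total: 220 × 2 = 440.

440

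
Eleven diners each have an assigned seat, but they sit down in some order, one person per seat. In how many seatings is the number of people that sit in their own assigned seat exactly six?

20328

Choose which 6 of the 11 are fixed: C(11,6) = 462.
The other 5 form a derangement: !5 = 44.
Total: 462 × 44 = 20328.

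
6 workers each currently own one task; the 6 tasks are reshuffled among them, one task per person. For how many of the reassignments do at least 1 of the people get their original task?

455

Sum C(6,i)·!(6-i) for i = 1..6:
  i=1: C(6,1)·!5 = 6·44 = 264
  i=2: C(6,2)·!4 = 15·9 = 135
  i=3: C(6,3)·!3 = 20·2 = 40
  i=4: C(6,4)·!2 = 15·1 = 15
  i=5: C(6,5)·!1 = 6·0 = 0
  i=6: C(6,6)·!0 = 1·1 = 1
Total = 455.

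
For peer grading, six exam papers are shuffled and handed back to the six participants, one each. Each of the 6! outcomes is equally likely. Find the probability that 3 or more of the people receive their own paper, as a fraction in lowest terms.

7/90

Favorable outcomes: Σ_{i≥3} C(6,i)·!(6-i) = 20·2 + 15·1 + 6·0 + 1·1 = 56.
Total outcomes: 6! = 720.
Probability = 56/720 = 7/90.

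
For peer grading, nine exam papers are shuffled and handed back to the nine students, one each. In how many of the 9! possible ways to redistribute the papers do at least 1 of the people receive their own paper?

# with exactly i fixed is C(9,i)·!(9-i); sum over i=1..9:
  i=1: C(9,1)·!8 = 9·14833 = 133497
  i=2: C(9,2)·!7 = 36·1854 = 66744
  i=3: C(9,3)·!6 = 84·265 = 22260
  i=4: C(9,4)·!5 = 126·44 = 5544
  i=5: C(9,5)·!4 = 126·9 = 1134
  i=6: C(9,6)·!3 = 84·2 = 168
  i=7: C(9,7)·!2 = 36·1 = 36
  i=8: C(9,8)·!1 = 9·0 = 0
  i=9: C(9,9)·!0 = 1·1 = 1
Total = 229384.

229384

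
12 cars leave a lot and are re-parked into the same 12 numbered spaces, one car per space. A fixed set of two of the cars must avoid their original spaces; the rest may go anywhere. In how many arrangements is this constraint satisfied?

402796800

Let A_j be the event that the j-th constrained one is fixed. By inclusion-exclusion over the 2 events:
Σ_{j=0}^{2} (-1)^j C(2,j)(12-j)!
= C(2,0)·12! - C(2,1)·11! + C(2,2)·10!
= 479001600 - 79833600 + 3628800
= 402796800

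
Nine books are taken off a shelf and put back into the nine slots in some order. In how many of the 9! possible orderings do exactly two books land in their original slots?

66744

Pick the 2 fixed positions: C(9,2) = 36 ways.
The other 7 form a derangement: !7 = 1854.
Total: 36 × 1854 = 66744.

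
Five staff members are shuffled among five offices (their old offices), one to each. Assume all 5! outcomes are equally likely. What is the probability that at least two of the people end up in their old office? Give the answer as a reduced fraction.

31/120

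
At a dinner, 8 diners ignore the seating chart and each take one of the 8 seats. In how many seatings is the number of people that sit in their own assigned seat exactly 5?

Pick the 5 fixed positions: C(8,5) = 56 ways.
The remaining 3 must be deranged: !3 = 2.
Total: 56 × 2 = 112.

112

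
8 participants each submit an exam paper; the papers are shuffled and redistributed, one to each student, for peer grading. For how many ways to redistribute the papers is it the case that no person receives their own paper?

14833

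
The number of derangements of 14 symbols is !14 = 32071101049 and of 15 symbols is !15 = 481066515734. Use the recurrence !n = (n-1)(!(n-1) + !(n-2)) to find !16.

7697064251745

!16 = (16-1)·(!15 + !14) = 15·(481066515734 + 32071101049) = 15·513137616783 = 7697064251745.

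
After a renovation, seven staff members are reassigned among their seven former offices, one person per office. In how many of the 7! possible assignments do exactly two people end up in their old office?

Choose which 2 of the 7 are fixed: C(7,2) = 21.
The remaining 5 must be deranged: !5 = 44.
Total: 21 × 44 = 924.

924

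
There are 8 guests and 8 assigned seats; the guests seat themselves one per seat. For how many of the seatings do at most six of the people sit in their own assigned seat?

40319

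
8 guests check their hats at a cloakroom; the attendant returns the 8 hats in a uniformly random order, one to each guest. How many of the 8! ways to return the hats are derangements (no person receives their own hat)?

!8 is the nearest integer to 8!/e.
8! = 40320, and 40320/e ≈ 14832.90, so !8 = 14833.

14833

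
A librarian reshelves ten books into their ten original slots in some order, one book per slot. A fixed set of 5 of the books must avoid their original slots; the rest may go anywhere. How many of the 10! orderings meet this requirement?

Inclusion-exclusion on the 5 forbidden self-matches:
Σ_{j=0}^{5} (-1)^j C(5,j)(10-j)!
= C(5,0)·10! - C(5,1)·9! + C(5,2)·8! - C(5,3)·7! + C(5,4)·6! - C(5,5)·5!
= 3628800 - 1814400 + 403200 - 50400 + 3600 - 120
= 2170680

2170680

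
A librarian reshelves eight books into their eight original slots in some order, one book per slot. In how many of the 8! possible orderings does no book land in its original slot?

14833

By inclusion-exclusion, !8 = Σ (-1)^k · 8!/k! for k=0..8
= 8! - 8!/1! + 8!/2! - 8!/3! + 8!/4! - 8!/5! + 8!/6! - 8!/7! + 8!/8!
= 40320 - 40320 + 20160 - 6720 + 1680 - 336 + 56 - 8 + 1
= 14833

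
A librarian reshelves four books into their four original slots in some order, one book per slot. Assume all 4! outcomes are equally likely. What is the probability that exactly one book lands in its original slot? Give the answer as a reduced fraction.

1/3

Favorable outcomes: C(4,1)·!3 = 4·2 = 8.
Total outcomes: 4! = 24.
Probability = 8/24 = 1/3.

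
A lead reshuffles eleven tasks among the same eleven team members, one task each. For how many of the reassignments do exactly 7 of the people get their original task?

2970

Choose which 7 of the 11 are fixed: C(11,7) = 330.
The remaining 4 must be deranged: !4 = 9.
Total: 330 × 9 = 2970.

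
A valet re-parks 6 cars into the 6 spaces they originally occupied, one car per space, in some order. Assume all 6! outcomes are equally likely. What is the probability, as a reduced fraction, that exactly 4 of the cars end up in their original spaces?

Favorable outcomes: C(6,4)·!2 = 15·1 = 15.
Total outcomes: 6! = 720.
Probability = 15/720 = 1/48.

1/48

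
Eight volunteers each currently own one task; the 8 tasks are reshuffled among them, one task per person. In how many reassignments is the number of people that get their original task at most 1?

29665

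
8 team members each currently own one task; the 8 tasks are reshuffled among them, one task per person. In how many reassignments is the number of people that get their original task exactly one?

Pick the single fixed position: C(8,1) = 8 ways.
The other 7 form a derangement: !7 = 1854.
Total: 8 × 1854 = 14832.

14832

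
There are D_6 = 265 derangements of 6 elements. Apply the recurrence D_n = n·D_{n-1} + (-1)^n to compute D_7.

1854

D_7 = 7·265 - 1 = 1854.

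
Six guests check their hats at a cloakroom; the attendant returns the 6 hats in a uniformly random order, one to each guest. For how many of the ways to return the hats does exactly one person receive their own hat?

Choose which one of the 6 is fixed: C(6,1) = 6.
The remaining 5 must be deranged: !5 = 44.
Total: 6 × 44 = 264.

264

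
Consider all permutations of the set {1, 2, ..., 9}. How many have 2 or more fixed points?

95887

# with exactly i fixed is C(9,i)·!(9-i); sum over i=2..9:
  i=2: C(9,2)·!7 = 36·1854 = 66744
  i=3: C(9,3)·!6 = 84·265 = 22260
  i=4: C(9,4)·!5 = 126·44 = 5544
  i=5: C(9,5)·!4 = 126·9 = 1134
  i=6: C(9,6)·!3 = 84·2 = 168
  i=7: C(9,7)·!2 = 36·1 = 36
  i=8: C(9,8)·!1 = 9·0 = 0
  i=9: C(9,9)·!0 = 1·1 = 1
Total = 95887.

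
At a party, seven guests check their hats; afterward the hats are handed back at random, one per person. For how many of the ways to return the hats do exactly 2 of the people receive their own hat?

924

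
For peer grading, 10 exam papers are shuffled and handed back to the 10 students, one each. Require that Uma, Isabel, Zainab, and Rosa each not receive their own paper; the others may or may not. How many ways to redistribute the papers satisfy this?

2399760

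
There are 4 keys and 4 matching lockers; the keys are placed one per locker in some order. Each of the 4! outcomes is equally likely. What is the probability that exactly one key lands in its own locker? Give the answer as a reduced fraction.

1/3

Favorable outcomes: C(4,1)·!3 = 4·2 = 8.
Total outcomes: 4! = 24.
Probability = 8/24 = 1/3.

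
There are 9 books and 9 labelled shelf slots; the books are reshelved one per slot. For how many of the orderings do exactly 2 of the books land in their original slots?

66744

Pick the 2 fixed positions: C(9,2) = 36 ways.
The remaining 7 must be deranged: !7 = 1854.
Total: 36 × 1854 = 66744.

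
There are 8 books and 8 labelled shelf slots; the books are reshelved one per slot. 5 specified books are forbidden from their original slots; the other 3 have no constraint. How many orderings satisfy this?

Let A_j be the event that the j-th constrained one is fixed. By inclusion-exclusion over the 5 events:
Σ_{j=0}^{5} (-1)^j C(5,j)(8-j)!
= C(5,0)·8! - C(5,1)·7! + C(5,2)·6! - C(5,3)·5! + C(5,4)·4! - C(5,5)·3!
= 40320 - 25200 + 7200 - 1200 + 120 - 6
= 21234

21234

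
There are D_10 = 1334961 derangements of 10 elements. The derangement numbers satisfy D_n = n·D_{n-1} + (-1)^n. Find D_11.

D_11 = 11·1334961 - 1 = 14684570.

14684570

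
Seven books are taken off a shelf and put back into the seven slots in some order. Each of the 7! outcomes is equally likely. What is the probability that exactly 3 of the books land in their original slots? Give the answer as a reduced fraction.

Favorable outcomes: C(7,3)·!4 = 35·9 = 315.
Total outcomes: 7! = 5040.
Probability = 315/5040 = 1/16.

1/16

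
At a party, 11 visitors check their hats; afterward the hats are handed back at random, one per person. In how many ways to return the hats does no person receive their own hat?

14684570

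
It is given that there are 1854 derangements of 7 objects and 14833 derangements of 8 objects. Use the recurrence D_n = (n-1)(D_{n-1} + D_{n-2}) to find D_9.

133496

D_9 = (9-1)·(D_8 + D_7) = 8·(14833 + 1854) = 8·16687 = 133496.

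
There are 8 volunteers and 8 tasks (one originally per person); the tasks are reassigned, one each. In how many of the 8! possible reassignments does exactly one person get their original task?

Choose which one of the 8 is fixed: C(8,1) = 8.
The remaining 7 must be deranged: !7 = 1854.
Total: 8 × 1854 = 14832.

14832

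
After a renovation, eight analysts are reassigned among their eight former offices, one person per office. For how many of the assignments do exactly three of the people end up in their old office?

2464

Choose which 3 of the 8 are fixed: C(8,3) = 56.
The other 5 form a derangement: !5 = 44.
Total: 56 × 44 = 2464.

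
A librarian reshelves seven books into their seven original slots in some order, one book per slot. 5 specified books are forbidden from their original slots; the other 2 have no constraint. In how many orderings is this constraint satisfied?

2428

Let A_j be the event that the j-th constrained one is fixed. By inclusion-exclusion over the 5 events:
Σ_{j=0}^{5} (-1)^j C(5,j)(7-j)!
= C(5,0)·7! - C(5,1)·6! + C(5,2)·5! - C(5,3)·4! + C(5,4)·3! - C(5,5)·2!
= 5040 - 3600 + 1200 - 240 + 30 - 2
= 2428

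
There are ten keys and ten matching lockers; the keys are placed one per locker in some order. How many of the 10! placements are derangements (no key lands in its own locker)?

Recurrence: !10 = 9·(!9 + !8).
!10 = 9·(133496 + 14833) = 9·148329 = 1334961

1334961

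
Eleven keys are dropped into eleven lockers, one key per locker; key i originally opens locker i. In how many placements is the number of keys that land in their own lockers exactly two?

7342280

Pick the 2 fixed positions: C(11,2) = 55 ways.
The remaining 9 must be deranged: !9 = 133496.
Total: 55 × 133496 = 7342280.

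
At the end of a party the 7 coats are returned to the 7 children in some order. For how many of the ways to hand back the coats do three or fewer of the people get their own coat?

Sum C(7,i)·!(7-i) for i = 0..3:
  i=0: C(7,0)·!7 = 1·1854 = 1854
  i=1: C(7,1)·!6 = 7·265 = 1855
  i=2: C(7,2)·!5 = 21·44 = 924
  i=3: C(7,3)·!4 = 35·9 = 315
Total = 4948.

4948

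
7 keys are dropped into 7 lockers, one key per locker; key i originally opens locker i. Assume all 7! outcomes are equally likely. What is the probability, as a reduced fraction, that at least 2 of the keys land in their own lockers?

Favorable outcomes: Σ_{i≥2} C(7,i)·!(7-i) = 21·44 + 35·9 + 35·2 + 21·1 + 7·0 + 1·1 = 1331.
Total outcomes: 7! = 5040.
Probability = 1331/5040 = 1331/5040.

1331/5040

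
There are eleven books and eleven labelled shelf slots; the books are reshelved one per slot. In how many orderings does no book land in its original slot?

14684570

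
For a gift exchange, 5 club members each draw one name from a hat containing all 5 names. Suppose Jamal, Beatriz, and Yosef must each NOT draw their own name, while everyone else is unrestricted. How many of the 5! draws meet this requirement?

64

Let A_j be the event that the j-th constrained one is fixed. By inclusion-exclusion over the 3 events:
Σ_{j=0}^{3} (-1)^j C(3,j)(5-j)!
= C(3,0)·5! - C(3,1)·4! + C(3,2)·3! - C(3,3)·2!
= 120 - 72 + 18 - 2
= 64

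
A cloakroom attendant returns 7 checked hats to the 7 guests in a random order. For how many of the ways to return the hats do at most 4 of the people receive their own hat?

5018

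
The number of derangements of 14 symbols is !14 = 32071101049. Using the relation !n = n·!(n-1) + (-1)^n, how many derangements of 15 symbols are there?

481066515734

!15 = 15·32071101049 - 1 = 481066515734.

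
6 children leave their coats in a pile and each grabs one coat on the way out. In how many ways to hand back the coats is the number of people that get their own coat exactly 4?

Choose which 4 of the 6 are fixed: C(6,4) = 15.
The other 2 form a derangement: !2 = 1.
Total: 15 × 1 = 15.

15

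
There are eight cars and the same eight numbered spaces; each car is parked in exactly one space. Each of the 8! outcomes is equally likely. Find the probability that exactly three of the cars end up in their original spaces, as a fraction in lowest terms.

Favorable outcomes: C(8,3)·!5 = 56·44 = 2464.
Total outcomes: 8! = 40320.
Probability = 2464/40320 = 11/180.

11/180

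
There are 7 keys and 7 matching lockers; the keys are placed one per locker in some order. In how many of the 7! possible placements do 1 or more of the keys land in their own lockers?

Sum C(7,i)·!(7-i) for i = 1..7:
  i=1: C(7,1)·!6 = 7·265 = 1855
  i=2: C(7,2)·!5 = 21·44 = 924
  i=3: C(7,3)·!4 = 35·9 = 315
  i=4: C(7,4)·!3 = 35·2 = 70
  i=5: C(7,5)·!2 = 21·1 = 21
  i=6: C(7,6)·!1 = 7·0 = 0
  i=7: C(7,7)·!0 = 1·1 = 1
Total = 3186.

3186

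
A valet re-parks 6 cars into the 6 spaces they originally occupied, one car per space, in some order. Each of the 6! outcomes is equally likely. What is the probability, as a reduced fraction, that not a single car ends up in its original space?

53/144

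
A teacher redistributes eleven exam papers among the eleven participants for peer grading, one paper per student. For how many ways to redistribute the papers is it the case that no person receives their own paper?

14684570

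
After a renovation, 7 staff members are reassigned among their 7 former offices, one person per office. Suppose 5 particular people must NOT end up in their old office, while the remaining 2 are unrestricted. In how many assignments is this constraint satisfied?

Inclusion-exclusion on the 5 forbidden self-matches:
Σ_{j=0}^{5} (-1)^j C(5,j)(7-j)!
= C(5,0)·7! - C(5,1)·6! + C(5,2)·5! - C(5,3)·4! + C(5,4)·3! - C(5,5)·2!
= 5040 - 3600 + 1200 - 240 + 30 - 2
= 2428

2428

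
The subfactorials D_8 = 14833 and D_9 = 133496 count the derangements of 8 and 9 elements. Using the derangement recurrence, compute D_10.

1334961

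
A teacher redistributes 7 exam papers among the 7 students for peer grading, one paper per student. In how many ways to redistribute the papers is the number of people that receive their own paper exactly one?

Choose which one of the 7 is fixed: C(7,1) = 7.
The remaining 6 must be deranged: !6 = 265.
Total: 7 × 265 = 1855.

1855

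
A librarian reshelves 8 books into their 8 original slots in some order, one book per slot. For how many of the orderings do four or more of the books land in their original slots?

771

# with exactly i fixed is C(8,i)·!(8-i); sum over i=4..8:
  i=4: C(8,4)·!4 = 70·9 = 630
  i=5: C(8,5)·!3 = 56·2 = 112
  i=6: C(8,6)·!2 = 28·1 = 28
  i=7: C(8,7)·!1 = 8·0 = 0
  i=8: C(8,8)·!0 = 1·1 = 1
Total = 771.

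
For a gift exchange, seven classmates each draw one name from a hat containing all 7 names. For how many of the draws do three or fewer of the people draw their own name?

4948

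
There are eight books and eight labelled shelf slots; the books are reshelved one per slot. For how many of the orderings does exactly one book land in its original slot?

14832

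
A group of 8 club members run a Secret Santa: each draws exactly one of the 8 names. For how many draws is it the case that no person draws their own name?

14833

The number of derangements of 8 is !8 = Σ_{k=0}^{8} (-1)^k·8!/k!
= 8! - 8!/1! + 8!/2! - 8!/3! + 8!/4! - 8!/5! + 8!/6! - 8!/7! + 8!/8!
= 40320 - 40320 + 20160 - 6720 + 1680 - 336 + 56 - 8 + 1
= 14833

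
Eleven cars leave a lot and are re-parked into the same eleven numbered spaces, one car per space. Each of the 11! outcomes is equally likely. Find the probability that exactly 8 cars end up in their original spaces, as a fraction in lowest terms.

Favorable outcomes: C(11,8)·!3 = 165·2 = 330.
Total outcomes: 11! = 39916800.
Probability = 330/39916800 = 1/120960.

1/120960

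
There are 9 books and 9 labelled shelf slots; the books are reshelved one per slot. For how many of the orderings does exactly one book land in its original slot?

133497

Choose which one of the 9 is fixed: C(9,1) = 9.
The other 8 form a derangement: !8 = 14833.
Total: 9 × 14833 = 133497.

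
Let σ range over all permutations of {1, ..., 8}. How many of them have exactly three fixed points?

2464

Choose which 3 of the 8 are fixed: C(8,3) = 56.
The remaining 5 must be deranged: !5 = 44.
Total: 56 × 44 = 2464.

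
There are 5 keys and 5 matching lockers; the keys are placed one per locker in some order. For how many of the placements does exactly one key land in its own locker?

45

Pick the single fixed position: C(5,1) = 5 ways.
The other 4 form a derangement: !4 = 9.
Total: 5 × 9 = 45.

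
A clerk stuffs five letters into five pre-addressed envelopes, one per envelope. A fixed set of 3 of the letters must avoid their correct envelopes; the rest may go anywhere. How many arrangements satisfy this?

Inclusion-exclusion on the 3 forbidden self-matches:
Σ_{j=0}^{3} (-1)^j C(3,j)(5-j)!
= C(3,0)·5! - C(3,1)·4! + C(3,2)·3! - C(3,3)·2!
= 120 - 72 + 18 - 2
= 64

64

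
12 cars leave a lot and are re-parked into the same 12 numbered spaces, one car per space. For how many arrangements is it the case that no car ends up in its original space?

176214841

By inclusion-exclusion, !12 = Σ (-1)^k · 12!/k! for k=0..12
= 12! - 12!/1! + 12!/2! - 12!/3! + 12!/4! - 12!/5! + 12!/6! - 12!/7! + 12!/8! - 12!/9! + 12!/10! - 12!/11! + 12!/12!
= 479001600 - 479001600 + 239500800 - 79833600 + 19958400 - 3991680 + 665280 - 95040 + 11880 - 1320 + 132 - 12 + 1
= 176214841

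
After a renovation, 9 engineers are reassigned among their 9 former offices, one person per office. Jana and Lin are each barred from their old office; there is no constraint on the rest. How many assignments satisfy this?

Let A_j be the event that the j-th constrained one is fixed. By inclusion-exclusion over the 2 events:
Σ_{j=0}^{2} (-1)^j C(2,j)(9-j)!
= C(2,0)·9! - C(2,1)·8! + C(2,2)·7!
= 362880 - 80640 + 5040
= 287280

287280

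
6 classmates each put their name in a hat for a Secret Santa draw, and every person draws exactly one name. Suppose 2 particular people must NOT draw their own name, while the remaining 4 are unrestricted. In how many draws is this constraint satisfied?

Inclusion-exclusion on the 2 forbidden self-matches:
Σ_{j=0}^{2} (-1)^j C(2,j)(6-j)!
= C(2,0)·6! - C(2,1)·5! + C(2,2)·4!
= 720 - 240 + 24
= 504

504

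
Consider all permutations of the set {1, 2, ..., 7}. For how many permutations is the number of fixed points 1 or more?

Sum C(7,i)·!(7-i) for i = 1..7:
  i=1: C(7,1)·!6 = 7·265 = 1855
  i=2: C(7,2)·!5 = 21·44 = 924
  i=3: C(7,3)·!4 = 35·9 = 315
  i=4: C(7,4)·!3 = 35·2 = 70
  i=5: C(7,5)·!2 = 21·1 = 21
  i=6: C(7,6)·!1 = 7·0 = 0
  i=7: C(7,7)·!0 = 1·1 = 1
Total = 3186.

3186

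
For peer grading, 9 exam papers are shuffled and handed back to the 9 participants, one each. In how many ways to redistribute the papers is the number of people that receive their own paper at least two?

95887

Sum C(9,i)·!(9-i) for i = 2..9:
  i=2: C(9,2)·!7 = 36·1854 = 66744
  i=3: C(9,3)·!6 = 84·265 = 22260
  i=4: C(9,4)·!5 = 126·44 = 5544
  i=5: C(9,5)·!4 = 126·9 = 1134
  i=6: C(9,6)·!3 = 84·2 = 168
  i=7: C(9,7)·!2 = 36·1 = 36
  i=8: C(9,8)·!1 = 9·0 = 0
  i=9: C(9,9)·!0 = 1·1 = 1
Total = 95887.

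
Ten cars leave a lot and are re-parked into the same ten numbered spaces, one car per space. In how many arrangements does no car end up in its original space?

The number of derangements of 10 is !10 = Σ_{k=0}^{10} (-1)^k·10!/k!
= 10! - 10!/1! + 10!/2! - 10!/3! + 10!/4! - 10!/5! + 10!/6! - 10!/7! + 10!/8! - 10!/9! + 10!/10!
= 3628800 - 3628800 + 1814400 - 604800 + 151200 - 30240 + 5040 - 720 + 90 - 10 + 1
= 1334961

1334961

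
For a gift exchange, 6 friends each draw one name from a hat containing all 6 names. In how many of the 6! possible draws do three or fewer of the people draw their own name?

704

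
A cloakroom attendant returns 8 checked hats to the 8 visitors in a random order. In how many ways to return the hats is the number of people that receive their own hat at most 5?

40291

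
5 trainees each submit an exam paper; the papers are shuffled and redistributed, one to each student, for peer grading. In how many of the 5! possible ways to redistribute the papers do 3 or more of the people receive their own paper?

Sum C(5,i)·!(5-i) for i = 3..5:
  i=3: C(5,3)·!2 = 10·1 = 10
  i=4: C(5,4)·!1 = 5·0 = 0
  i=5: C(5,5)·!0 = 1·1 = 1
Total = 11.

11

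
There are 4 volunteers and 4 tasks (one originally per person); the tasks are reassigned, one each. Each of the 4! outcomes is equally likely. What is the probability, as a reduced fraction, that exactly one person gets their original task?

1/3

Favorable outcomes: C(4,1)·!3 = 4·2 = 8.
Total outcomes: 4! = 24.
Probability = 8/24 = 1/3.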